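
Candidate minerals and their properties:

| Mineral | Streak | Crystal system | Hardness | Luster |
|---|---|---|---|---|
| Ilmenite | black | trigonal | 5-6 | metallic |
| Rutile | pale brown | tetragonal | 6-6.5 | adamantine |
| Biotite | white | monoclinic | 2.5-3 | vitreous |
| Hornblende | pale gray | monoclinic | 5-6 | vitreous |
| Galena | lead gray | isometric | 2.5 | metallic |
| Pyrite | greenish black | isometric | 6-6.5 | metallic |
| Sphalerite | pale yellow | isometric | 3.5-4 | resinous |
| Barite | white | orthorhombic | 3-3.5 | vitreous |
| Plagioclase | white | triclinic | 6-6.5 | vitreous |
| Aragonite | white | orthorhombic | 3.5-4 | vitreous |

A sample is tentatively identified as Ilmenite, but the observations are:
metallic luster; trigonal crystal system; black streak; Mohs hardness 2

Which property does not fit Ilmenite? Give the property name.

hardness

Metallic luster: Ilmenite has metallic luster — within range.
Trigonal crystal system: Ilmenite has trigonal system — within range.
Black streak: Ilmenite has black streak — within range.
Mohs hardness 2: Ilmenite has hardness 5-6 — inconsistent.
The hardness is the one property that does not fit.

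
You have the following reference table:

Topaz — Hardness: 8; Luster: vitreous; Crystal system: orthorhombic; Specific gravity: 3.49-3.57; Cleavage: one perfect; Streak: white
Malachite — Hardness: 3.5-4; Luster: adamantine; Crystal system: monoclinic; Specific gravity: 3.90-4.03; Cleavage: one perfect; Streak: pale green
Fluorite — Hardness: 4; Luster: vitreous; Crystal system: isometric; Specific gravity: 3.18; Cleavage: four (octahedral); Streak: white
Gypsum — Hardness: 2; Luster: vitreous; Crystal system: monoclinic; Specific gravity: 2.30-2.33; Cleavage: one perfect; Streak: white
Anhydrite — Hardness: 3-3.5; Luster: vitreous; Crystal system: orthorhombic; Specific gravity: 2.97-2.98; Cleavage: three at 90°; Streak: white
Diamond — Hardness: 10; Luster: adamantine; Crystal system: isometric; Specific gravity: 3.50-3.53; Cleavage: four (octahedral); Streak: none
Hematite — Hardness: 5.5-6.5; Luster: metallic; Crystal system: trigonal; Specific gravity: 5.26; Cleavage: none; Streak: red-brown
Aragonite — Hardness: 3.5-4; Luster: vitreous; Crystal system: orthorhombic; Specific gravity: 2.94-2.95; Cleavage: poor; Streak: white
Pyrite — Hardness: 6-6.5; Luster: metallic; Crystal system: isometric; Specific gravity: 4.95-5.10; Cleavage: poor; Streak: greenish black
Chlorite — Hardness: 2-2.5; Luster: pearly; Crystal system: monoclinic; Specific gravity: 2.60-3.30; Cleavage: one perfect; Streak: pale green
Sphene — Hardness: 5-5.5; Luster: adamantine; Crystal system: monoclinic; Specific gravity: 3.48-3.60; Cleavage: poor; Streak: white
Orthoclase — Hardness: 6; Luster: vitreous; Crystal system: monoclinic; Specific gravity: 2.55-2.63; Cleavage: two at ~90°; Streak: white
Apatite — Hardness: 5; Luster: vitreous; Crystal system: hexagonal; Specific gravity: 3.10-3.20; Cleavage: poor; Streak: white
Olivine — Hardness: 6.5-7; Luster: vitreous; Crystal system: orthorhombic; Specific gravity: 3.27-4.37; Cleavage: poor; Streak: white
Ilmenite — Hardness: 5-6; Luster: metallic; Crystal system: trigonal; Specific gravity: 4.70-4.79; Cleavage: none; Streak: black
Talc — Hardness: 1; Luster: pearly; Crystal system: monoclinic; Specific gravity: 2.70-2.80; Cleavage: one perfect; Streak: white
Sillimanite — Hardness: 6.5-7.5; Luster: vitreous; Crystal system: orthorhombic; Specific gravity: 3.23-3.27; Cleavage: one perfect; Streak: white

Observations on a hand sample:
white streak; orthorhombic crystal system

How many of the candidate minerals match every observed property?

5

White streak rules out Malachite, Diamond, Hematite, Pyrite, Chlorite, Ilmenite.
Orthorhombic crystal system: only Topaz, Anhydrite, Aragonite, Olivine, Sillimanite remain.
Remaining candidates: Anhydrite, Aragonite, Olivine, Sillimanite, Topaz.
That is 5 minerals.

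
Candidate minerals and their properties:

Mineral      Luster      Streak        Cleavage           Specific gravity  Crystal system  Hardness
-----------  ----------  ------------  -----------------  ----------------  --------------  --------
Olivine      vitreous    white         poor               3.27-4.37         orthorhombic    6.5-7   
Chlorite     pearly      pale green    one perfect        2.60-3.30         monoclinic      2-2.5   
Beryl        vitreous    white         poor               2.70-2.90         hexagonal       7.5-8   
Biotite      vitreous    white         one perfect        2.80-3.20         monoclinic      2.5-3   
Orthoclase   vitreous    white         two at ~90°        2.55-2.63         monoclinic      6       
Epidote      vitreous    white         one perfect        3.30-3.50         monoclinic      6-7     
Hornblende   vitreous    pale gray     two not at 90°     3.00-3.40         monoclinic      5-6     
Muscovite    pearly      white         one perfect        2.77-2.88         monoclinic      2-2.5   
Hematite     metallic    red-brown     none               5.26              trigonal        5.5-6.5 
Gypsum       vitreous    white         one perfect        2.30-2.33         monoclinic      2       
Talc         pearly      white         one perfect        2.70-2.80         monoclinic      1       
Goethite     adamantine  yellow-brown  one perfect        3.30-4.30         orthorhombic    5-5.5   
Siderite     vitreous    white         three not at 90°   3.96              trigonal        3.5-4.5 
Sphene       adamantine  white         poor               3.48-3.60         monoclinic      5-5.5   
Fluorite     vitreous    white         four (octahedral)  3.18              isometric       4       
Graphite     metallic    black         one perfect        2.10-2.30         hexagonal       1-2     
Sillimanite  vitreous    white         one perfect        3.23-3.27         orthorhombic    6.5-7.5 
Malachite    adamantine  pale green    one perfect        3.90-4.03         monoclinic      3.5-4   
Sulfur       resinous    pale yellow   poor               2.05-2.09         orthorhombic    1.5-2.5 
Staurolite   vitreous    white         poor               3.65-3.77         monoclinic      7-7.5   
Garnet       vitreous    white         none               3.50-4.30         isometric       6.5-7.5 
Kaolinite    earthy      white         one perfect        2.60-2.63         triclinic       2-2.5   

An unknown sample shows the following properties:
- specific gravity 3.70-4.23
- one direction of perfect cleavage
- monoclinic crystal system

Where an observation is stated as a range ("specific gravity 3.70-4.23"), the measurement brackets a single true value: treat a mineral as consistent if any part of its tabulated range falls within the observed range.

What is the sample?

Malachite

Specific gravity 3.70-4.23 — narrows the field to Olivine, Goethite, Siderite, Malachite, Staurolite, Garnet.
One direction of perfect cleavage — only Goethite, Malachite remain.
Monoclinic crystal system rules out Goethite.
Malachite is the sole remaining match.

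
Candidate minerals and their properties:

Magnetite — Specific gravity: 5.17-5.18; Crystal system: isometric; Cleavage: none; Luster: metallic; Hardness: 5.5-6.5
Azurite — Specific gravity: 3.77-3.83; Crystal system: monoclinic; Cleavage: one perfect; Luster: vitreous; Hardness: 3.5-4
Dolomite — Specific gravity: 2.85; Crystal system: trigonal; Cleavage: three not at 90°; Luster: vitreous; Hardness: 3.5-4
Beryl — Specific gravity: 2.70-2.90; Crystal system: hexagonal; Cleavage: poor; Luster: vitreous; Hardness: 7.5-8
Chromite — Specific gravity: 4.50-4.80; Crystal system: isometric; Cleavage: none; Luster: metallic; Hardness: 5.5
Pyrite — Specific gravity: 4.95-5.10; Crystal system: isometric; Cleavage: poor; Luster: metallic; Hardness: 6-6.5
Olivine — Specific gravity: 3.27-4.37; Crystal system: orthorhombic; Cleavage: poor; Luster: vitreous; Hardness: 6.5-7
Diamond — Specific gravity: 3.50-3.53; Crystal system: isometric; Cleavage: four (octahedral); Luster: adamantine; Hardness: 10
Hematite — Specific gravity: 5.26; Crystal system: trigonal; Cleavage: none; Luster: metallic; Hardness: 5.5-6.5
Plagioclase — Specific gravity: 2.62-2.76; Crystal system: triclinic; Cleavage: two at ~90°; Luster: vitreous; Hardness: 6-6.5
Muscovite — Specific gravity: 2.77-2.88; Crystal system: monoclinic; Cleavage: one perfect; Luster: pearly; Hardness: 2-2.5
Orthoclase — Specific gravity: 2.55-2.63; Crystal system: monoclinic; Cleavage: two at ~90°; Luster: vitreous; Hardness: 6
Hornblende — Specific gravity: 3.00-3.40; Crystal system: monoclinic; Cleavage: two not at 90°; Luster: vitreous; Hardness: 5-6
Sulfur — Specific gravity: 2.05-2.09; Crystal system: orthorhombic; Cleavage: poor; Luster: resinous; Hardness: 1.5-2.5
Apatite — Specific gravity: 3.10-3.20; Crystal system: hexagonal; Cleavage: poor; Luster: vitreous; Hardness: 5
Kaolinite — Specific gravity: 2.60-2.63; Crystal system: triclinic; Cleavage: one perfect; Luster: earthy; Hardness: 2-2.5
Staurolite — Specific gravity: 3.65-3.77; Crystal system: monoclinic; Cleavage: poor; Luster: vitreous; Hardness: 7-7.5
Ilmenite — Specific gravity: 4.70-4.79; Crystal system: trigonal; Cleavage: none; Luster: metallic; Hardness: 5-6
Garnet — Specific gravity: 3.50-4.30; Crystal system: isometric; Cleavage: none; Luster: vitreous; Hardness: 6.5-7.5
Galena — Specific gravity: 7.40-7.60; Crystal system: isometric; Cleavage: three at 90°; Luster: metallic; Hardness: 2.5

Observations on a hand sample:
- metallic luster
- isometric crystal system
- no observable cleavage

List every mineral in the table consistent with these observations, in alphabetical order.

Metallic luster — Magnetite, Chromite, Pyrite, Hematite, Ilmenite, Galena remain.
Isometric crystal system is inconsistent with Hematite, Ilmenite.
No observable cleavage excludes Pyrite, Galena.
Remaining candidates: Chromite, Magnetite.

Chromite, Magnetite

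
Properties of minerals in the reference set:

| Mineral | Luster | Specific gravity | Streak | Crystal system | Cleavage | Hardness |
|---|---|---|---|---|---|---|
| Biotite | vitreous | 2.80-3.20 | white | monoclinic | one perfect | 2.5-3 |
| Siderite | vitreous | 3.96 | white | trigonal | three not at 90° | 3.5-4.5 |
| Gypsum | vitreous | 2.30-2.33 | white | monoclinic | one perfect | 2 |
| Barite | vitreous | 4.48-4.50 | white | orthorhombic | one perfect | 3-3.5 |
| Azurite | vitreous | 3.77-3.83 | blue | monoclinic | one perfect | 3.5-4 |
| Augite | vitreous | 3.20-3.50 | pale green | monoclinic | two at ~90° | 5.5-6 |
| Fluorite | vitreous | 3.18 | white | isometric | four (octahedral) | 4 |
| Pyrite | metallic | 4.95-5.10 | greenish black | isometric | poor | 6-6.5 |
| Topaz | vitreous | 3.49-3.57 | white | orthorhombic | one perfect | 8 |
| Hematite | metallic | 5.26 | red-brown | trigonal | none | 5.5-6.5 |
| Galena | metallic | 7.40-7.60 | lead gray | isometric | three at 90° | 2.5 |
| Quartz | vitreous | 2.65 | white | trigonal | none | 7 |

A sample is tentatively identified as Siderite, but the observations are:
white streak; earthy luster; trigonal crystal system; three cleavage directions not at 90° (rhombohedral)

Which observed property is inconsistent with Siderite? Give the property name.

luster

White streak: Siderite has white streak — consistent.
Earthy luster: Siderite has vitreous luster — outside the reference range.
Trigonal crystal system: Siderite has trigonal system — consistent.
Three cleavage directions not at 90° (rhombohedral): Siderite has cleavage three not at 90° — consistent.
The luster is the one property that does not fit.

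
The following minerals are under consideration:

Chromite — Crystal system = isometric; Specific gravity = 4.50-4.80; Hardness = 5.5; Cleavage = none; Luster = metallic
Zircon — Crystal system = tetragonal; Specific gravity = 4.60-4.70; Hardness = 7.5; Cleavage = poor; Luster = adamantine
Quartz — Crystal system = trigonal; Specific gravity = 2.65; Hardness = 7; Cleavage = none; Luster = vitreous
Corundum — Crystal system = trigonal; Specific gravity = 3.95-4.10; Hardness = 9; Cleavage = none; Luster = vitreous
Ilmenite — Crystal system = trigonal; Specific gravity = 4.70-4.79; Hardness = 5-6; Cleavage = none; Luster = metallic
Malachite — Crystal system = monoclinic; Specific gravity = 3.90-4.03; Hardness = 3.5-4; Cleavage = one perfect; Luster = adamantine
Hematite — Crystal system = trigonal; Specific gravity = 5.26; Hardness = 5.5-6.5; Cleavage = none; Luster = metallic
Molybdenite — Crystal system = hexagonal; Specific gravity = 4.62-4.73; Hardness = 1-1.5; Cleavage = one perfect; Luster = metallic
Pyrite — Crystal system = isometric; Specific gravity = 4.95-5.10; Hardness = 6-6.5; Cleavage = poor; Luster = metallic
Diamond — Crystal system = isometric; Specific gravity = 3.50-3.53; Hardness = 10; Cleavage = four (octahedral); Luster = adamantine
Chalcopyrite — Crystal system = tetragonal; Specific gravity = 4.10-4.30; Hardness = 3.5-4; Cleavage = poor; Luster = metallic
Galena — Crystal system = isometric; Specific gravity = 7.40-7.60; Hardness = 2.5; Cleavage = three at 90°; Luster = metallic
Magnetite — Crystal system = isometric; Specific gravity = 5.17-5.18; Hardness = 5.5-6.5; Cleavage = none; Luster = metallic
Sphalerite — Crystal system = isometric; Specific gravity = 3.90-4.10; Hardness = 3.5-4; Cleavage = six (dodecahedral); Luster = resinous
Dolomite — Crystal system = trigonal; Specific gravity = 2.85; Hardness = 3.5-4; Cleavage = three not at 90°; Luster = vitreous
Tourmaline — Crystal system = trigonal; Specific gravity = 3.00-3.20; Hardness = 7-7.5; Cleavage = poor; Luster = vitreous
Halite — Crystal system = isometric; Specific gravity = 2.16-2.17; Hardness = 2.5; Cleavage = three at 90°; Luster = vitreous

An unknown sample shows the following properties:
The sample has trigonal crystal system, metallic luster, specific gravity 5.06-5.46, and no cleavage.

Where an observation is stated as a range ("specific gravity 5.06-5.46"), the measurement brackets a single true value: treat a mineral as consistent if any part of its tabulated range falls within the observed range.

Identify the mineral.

Trigonal crystal system: leaves Quartz, Corundum, Ilmenite, Hematite, Dolomite, Tourmaline.
Metallic luster: leaves Ilmenite, Hematite.
Specific gravity 5.06-5.46 rules out Ilmenite.
No cleavage: consistent with all remaining minerals.
Only Hematite satisfies all observations.

Hematite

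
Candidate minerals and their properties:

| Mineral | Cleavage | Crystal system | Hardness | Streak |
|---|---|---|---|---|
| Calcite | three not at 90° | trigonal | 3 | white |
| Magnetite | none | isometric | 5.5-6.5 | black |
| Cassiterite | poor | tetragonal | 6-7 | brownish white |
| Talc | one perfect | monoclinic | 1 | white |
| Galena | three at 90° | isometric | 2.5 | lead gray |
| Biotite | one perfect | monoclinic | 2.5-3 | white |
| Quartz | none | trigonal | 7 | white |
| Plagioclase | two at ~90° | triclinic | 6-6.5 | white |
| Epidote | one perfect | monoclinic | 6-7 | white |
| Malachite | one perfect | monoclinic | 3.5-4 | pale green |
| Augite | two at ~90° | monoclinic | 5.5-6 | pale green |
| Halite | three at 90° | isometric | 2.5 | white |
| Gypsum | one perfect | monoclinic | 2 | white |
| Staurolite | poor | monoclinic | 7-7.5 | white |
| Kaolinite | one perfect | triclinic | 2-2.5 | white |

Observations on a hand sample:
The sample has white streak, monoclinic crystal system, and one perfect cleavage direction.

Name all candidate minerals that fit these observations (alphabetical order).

White streak excludes Magnetite, Cassiterite, Galena, Malachite, Augite.
Monoclinic crystal system excludes Calcite, Quartz, Plagioclase, Halite, Kaolinite.
One perfect cleavage direction rules out Staurolite.
Consistent with every observation: Biotite, Epidote, Gypsum, Talc.

Biotite, Epidote, Gypsum, Talc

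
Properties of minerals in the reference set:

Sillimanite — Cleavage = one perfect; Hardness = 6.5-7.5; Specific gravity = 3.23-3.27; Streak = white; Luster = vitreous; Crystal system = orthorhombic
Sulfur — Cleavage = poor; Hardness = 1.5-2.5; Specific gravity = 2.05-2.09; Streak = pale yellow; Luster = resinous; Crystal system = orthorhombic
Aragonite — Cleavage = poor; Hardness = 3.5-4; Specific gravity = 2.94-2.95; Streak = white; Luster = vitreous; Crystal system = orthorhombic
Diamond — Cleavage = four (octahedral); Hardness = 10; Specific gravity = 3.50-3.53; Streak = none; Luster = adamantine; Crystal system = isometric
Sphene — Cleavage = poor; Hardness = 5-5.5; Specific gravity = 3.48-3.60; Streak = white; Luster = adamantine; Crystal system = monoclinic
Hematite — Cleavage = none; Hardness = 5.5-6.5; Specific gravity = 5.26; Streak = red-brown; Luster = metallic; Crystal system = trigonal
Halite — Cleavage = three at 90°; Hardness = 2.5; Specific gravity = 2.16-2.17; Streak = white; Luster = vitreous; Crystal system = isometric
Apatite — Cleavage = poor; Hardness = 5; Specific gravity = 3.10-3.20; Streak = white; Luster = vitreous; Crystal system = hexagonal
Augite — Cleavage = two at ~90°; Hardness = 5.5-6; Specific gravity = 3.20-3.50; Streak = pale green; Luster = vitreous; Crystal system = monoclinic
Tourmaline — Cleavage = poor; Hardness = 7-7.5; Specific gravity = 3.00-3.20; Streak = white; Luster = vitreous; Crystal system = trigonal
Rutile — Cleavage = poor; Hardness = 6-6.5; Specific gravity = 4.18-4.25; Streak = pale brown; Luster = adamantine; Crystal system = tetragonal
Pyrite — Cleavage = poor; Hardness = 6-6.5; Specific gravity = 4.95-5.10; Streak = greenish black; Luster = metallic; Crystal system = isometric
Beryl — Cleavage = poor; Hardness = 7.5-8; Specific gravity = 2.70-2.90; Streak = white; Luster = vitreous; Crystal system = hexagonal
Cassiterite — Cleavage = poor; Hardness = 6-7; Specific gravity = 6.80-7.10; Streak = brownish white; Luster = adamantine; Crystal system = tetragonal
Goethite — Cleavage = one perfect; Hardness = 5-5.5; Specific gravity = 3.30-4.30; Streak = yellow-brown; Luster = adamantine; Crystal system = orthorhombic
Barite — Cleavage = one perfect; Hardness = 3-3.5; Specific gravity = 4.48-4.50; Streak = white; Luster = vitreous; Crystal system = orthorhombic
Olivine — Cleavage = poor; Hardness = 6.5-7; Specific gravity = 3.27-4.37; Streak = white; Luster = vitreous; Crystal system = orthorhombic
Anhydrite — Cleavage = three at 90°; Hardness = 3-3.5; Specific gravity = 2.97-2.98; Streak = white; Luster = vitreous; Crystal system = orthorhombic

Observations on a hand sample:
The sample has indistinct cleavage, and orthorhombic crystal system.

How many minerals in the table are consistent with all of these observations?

3

Indistinct cleavage: Sulfur, Aragonite, Sphene, Apatite, Tourmaline, Rutile, Pyrite, Beryl, Cassiterite, Olivine remain.
Orthorhombic crystal system: narrows the field to Sulfur, Aragonite, Olivine.
Consistent with every observation: Aragonite, Olivine, Sulfur.
That is 3 minerals.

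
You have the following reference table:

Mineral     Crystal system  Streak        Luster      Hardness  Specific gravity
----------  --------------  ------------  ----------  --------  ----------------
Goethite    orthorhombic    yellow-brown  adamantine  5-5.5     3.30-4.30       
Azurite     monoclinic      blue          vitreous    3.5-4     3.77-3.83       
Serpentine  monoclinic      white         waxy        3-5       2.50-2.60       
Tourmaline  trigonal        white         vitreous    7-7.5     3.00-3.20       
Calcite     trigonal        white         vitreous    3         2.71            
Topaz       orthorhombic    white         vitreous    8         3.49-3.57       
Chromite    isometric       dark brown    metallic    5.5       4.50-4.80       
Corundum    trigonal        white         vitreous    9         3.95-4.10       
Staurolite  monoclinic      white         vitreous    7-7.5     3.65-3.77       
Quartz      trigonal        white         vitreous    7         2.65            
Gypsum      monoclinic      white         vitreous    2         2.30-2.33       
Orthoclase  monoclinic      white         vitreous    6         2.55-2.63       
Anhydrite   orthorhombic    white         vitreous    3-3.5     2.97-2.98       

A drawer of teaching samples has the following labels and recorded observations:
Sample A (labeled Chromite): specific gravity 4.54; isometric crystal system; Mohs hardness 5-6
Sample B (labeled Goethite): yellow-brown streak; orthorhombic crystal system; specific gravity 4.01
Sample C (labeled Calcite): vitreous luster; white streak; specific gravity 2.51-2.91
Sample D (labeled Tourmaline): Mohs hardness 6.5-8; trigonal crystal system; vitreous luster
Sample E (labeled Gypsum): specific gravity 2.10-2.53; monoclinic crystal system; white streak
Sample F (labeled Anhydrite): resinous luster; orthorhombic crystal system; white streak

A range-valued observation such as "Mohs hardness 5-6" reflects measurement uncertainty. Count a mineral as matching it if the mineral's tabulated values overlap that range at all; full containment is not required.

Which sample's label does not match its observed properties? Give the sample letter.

F

Sample A: observations are consistent with Chromite.
Sample B: observations are consistent with Goethite.
Sample C: observations are consistent with Calcite.
Sample D: observations are consistent with Tourmaline.
Sample E: observations are consistent with Gypsum.
Sample F: resinous luster is outside the reference for Anhydrite (vitreous luster) — mislabeled.
The mislabeled specimen is F.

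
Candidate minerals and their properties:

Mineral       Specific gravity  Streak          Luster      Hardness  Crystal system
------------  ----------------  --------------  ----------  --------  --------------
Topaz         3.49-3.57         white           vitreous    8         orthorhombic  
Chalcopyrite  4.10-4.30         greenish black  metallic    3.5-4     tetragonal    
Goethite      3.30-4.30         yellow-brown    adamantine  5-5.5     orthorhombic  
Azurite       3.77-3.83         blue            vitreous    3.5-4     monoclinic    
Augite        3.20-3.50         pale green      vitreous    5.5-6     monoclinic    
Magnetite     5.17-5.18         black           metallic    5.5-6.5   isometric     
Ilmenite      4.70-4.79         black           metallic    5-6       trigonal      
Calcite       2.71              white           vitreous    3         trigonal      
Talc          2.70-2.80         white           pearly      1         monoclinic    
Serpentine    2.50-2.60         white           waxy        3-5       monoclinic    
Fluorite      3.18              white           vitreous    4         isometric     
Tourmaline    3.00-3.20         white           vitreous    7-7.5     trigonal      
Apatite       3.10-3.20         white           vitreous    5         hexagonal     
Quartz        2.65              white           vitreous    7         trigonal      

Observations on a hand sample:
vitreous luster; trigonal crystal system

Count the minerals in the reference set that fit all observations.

Vitreous luster is inconsistent with Chalcopyrite, Goethite, Magnetite, Ilmenite, Talc, Serpentine.
Trigonal crystal system: Calcite, Tourmaline, Quartz remain.
Remaining candidates: Calcite, Quartz, Tourmaline.
That is 3 minerals.

3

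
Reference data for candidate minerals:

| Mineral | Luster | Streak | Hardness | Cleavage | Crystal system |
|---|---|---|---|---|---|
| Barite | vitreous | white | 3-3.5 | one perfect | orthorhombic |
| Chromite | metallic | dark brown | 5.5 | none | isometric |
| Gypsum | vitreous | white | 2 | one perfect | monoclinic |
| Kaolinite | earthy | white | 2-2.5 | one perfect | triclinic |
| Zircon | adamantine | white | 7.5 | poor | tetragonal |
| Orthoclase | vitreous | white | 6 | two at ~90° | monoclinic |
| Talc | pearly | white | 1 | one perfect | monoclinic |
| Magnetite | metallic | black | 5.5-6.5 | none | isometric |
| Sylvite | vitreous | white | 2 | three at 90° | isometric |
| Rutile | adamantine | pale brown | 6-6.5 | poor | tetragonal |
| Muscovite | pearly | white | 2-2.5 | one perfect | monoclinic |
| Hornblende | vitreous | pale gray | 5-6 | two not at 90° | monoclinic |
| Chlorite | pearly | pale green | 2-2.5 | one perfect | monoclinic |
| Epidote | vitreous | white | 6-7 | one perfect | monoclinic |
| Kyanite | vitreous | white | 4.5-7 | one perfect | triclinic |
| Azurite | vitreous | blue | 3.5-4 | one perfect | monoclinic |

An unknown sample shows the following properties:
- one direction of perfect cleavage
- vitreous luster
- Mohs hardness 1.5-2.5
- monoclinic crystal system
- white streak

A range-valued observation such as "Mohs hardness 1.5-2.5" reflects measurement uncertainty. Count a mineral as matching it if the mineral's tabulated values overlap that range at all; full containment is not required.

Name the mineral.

Gypsum

One direction of perfect cleavage: only Barite, Gypsum, Kaolinite, Talc, Muscovite, Chlorite, Epidote, Kyanite, Azurite remain.
Vitreous luster is inconsistent with Kaolinite, Talc, Muscovite, Chlorite.
Mohs hardness 1.5-2.5: leaves Gypsum.
Monoclinic crystal system: no further eliminations.
White streak: no further eliminations.
Gypsum is the sole remaining match.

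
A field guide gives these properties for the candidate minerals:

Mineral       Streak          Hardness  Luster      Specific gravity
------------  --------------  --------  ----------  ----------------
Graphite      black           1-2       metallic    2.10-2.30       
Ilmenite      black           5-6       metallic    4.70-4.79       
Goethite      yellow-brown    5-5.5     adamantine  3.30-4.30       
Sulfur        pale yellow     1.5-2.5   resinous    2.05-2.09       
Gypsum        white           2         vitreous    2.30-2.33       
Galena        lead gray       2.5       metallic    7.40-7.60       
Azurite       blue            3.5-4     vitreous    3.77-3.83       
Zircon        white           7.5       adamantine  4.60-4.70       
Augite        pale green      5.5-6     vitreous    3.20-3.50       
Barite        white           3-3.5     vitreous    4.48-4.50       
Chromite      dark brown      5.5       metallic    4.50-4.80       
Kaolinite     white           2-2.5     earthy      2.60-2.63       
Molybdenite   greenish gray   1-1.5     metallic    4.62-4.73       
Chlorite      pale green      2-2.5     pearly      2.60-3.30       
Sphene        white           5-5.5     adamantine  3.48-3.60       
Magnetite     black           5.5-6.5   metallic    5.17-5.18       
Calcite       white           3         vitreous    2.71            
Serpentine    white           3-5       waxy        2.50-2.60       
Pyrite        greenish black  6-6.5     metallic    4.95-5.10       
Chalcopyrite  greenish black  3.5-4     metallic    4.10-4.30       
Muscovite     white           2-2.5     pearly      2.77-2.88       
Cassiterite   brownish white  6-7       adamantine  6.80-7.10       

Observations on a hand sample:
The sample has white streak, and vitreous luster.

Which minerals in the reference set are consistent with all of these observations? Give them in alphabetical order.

White streak: narrows the field to Gypsum, Zircon, Barite, Kaolinite, Sphene, Calcite, Serpentine, Muscovite.
Vitreous luster: narrows the field to Gypsum, Barite, Calcite.
Remaining candidates: Barite, Calcite, Gypsum.

Barite, Calcite, Gypsum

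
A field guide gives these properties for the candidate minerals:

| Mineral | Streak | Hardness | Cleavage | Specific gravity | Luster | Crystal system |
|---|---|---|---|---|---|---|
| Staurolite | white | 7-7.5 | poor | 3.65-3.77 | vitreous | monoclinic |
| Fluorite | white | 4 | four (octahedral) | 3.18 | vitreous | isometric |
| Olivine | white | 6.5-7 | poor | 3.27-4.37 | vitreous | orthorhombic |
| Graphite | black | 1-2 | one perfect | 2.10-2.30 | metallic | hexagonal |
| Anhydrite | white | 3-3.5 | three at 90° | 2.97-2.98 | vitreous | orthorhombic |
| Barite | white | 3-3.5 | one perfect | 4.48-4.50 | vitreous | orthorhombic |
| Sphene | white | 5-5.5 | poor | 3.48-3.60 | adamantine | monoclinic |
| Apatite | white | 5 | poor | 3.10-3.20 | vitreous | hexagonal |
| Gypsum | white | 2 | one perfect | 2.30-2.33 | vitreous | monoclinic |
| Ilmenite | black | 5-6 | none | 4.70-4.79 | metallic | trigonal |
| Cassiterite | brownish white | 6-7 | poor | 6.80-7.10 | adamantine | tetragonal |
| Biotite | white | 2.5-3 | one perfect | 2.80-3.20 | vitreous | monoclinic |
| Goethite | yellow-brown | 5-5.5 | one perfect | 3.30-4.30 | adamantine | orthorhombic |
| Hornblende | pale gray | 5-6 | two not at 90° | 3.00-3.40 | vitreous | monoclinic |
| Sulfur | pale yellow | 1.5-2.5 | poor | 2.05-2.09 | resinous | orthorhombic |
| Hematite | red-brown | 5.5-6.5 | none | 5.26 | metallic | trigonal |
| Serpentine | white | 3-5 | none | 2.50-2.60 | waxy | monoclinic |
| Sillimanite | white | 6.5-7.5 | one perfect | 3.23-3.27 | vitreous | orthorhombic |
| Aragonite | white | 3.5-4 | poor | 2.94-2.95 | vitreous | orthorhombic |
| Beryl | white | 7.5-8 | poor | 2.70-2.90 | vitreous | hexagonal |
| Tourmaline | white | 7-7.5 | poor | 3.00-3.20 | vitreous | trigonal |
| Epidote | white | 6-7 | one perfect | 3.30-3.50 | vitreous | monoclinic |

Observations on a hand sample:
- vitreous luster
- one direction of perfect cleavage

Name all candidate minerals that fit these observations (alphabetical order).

Vitreous luster — only Staurolite, Fluorite, Olivine, Anhydrite, Barite, Apatite, Gypsum, Biotite, Hornblende, Sillimanite, Aragonite, Beryl, Tourmaline, Epidote remain.
One direction of perfect cleavage — only Barite, Gypsum, Biotite, Sillimanite, Epidote remain.
Remaining candidates: Barite, Biotite, Epidote, Gypsum, Sillimanite.

Barite, Biotite, Epidote, Gypsum, Sillimanite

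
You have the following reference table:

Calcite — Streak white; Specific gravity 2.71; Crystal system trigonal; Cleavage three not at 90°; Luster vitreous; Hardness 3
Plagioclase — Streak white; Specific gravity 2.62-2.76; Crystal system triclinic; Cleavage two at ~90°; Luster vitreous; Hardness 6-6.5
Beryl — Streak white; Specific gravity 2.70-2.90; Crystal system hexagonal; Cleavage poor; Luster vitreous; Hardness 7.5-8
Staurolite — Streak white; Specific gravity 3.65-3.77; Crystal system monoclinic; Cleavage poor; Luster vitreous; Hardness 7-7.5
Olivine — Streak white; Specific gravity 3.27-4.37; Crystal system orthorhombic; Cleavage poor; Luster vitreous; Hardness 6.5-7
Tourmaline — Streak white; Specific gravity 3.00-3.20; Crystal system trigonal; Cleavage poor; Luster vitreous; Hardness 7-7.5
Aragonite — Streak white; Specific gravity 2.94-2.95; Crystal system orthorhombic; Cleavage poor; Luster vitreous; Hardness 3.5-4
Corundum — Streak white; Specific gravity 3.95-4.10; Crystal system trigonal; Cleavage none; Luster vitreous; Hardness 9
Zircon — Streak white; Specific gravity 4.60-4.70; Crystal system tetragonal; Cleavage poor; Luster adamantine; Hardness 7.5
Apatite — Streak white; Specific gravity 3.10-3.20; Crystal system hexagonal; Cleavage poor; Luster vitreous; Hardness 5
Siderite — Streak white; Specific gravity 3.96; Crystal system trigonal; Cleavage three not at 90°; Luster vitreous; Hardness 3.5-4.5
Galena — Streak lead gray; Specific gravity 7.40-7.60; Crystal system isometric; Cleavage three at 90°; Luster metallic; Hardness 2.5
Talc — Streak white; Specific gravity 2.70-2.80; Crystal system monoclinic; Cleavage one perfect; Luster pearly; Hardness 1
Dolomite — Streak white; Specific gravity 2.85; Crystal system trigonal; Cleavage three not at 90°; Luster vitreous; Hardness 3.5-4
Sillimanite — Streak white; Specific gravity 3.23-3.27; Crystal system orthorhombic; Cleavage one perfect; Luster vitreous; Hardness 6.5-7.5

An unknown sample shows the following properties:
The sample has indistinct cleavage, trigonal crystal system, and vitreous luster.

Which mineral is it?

Tourmaline

Indistinct cleavage — only Beryl, Staurolite, Olivine, Tourmaline, Aragonite, Zircon, Apatite remain.
Trigonal crystal system — leaves Tourmaline.
Vitreous luster — all remaining candidates fit.
Only Tourmaline satisfies all observations.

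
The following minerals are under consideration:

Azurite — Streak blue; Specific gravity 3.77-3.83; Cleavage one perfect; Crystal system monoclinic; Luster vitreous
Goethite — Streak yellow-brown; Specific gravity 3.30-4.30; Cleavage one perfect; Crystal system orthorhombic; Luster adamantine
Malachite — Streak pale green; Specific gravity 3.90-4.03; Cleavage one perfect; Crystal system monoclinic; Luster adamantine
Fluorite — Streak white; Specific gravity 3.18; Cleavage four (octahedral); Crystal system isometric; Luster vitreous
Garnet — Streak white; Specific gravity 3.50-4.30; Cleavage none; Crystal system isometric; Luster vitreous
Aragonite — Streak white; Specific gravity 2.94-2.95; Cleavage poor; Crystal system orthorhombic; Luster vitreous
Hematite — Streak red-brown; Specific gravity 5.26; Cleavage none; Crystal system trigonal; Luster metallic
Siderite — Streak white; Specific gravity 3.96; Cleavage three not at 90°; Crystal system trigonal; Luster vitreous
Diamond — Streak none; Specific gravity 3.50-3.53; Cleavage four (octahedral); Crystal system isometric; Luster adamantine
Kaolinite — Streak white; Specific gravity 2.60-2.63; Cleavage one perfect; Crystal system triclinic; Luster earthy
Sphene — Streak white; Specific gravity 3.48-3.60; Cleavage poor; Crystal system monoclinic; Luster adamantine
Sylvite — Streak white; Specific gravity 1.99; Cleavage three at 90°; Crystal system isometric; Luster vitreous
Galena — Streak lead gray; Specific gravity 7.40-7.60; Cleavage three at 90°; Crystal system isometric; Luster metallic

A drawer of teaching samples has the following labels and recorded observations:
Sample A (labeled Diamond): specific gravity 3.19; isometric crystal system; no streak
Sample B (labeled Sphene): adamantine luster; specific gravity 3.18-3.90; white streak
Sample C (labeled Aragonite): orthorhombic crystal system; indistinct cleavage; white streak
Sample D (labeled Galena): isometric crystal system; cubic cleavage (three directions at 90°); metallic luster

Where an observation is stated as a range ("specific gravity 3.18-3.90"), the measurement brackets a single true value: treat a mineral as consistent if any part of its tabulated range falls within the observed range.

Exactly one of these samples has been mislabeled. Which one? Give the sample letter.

A

Sample A: specific gravity 3.19 is outside the reference for Diamond (SG 3.50-3.53) — mislabeled.
Sample B: every observation is compatible with the reference values for Sphene.
Sample C: every observation is compatible with the reference values for Aragonite.
Sample D: every observation is compatible with the reference values for Galena.
The mislabeled specimen is A.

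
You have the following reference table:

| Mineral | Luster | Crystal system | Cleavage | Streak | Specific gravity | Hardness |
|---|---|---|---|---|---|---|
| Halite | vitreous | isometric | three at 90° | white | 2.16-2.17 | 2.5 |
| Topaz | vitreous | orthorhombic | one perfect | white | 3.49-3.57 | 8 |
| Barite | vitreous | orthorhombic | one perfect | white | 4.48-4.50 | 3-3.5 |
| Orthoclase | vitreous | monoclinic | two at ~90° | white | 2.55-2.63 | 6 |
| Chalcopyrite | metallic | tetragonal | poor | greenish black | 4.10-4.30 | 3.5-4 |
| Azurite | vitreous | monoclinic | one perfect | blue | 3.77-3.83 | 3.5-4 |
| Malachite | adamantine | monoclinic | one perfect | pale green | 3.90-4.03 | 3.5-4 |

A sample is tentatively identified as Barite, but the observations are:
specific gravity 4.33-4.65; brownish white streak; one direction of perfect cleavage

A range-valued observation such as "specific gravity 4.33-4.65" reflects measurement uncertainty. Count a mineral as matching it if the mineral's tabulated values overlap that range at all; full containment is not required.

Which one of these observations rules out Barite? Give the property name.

streak

Specific gravity 4.33-4.65: Barite has SG 4.48-4.50 — matches.
Brownish white streak: Barite has white streak — inconsistent.
One direction of perfect cleavage: Barite has cleavage one perfect — matches.
Only the streak is inconsistent.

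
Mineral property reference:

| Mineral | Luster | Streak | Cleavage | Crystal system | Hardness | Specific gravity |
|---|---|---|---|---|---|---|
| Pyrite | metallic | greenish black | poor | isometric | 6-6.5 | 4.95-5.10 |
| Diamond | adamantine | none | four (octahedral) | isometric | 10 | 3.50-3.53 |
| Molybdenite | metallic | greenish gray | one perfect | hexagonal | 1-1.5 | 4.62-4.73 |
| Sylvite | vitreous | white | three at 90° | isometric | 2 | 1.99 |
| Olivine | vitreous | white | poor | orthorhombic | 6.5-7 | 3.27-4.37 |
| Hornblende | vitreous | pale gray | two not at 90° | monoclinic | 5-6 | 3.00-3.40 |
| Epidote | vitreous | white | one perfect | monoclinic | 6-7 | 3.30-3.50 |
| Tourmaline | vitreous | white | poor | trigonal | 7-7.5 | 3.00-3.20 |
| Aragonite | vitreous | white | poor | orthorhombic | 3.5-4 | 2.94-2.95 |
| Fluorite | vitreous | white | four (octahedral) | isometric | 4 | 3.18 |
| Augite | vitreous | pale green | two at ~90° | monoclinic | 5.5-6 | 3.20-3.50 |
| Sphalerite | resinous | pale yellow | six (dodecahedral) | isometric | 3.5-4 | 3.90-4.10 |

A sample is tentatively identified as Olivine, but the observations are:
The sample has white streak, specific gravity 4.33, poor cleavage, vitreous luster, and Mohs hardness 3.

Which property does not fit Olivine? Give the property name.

White streak: Olivine has white streak — consistent.
Specific gravity 4.33: Olivine has SG 3.27-4.37 — consistent.
Poor cleavage: Olivine has cleavage poor — consistent.
Vitreous luster: Olivine has vitreous luster — consistent.
Mohs hardness 3: Olivine has hardness 6.5-7 — inconsistent.
Only the hardness is inconsistent.

hardness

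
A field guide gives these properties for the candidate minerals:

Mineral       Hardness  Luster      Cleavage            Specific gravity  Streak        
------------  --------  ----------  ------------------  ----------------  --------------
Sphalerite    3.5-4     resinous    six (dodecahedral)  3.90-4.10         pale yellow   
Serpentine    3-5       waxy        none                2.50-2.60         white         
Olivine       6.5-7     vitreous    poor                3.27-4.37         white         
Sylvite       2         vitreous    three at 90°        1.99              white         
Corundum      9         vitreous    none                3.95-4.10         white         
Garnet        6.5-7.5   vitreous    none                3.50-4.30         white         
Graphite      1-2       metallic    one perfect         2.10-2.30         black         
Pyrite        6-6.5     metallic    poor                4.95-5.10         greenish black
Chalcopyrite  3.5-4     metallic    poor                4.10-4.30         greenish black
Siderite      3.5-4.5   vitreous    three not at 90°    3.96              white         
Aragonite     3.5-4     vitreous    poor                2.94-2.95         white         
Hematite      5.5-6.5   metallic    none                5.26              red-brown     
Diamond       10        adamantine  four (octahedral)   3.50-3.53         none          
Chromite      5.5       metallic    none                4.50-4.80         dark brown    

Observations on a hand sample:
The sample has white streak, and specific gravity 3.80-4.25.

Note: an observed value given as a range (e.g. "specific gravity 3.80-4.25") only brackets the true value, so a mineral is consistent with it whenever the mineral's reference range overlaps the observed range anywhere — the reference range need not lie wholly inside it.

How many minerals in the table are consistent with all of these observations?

White streak — leaves Serpentine, Olivine, Sylvite, Corundum, Garnet, Siderite, Aragonite.
Specific gravity 3.80-4.25 rules out Serpentine, Sylvite, Aragonite.
Remaining candidates: Corundum, Garnet, Olivine, Siderite.
That is 4 minerals.

4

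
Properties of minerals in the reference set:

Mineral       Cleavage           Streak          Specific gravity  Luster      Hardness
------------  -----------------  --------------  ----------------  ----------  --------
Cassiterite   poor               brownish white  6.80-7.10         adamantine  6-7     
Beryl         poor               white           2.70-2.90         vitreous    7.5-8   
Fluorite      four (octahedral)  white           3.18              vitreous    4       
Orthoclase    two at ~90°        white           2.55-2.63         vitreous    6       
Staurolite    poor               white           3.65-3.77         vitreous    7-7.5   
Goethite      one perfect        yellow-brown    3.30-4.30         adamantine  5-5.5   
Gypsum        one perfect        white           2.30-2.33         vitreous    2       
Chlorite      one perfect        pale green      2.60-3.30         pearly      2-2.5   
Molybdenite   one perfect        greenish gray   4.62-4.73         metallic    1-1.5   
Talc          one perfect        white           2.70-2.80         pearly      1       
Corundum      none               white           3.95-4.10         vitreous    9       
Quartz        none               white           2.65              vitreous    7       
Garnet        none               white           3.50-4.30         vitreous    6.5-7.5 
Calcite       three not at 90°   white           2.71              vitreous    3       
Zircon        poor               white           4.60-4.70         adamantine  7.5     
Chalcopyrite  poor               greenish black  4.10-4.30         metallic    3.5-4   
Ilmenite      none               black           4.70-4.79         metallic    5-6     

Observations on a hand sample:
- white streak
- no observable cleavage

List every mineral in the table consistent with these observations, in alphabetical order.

White streak rules out Cassiterite, Goethite, Chlorite, Molybdenite, Chalcopyrite, Ilmenite.
No observable cleavage: narrows the field to Corundum, Quartz, Garnet.
Consistent with every observation: Corundum, Garnet, Quartz.

Corundum, Garnet, Quartz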